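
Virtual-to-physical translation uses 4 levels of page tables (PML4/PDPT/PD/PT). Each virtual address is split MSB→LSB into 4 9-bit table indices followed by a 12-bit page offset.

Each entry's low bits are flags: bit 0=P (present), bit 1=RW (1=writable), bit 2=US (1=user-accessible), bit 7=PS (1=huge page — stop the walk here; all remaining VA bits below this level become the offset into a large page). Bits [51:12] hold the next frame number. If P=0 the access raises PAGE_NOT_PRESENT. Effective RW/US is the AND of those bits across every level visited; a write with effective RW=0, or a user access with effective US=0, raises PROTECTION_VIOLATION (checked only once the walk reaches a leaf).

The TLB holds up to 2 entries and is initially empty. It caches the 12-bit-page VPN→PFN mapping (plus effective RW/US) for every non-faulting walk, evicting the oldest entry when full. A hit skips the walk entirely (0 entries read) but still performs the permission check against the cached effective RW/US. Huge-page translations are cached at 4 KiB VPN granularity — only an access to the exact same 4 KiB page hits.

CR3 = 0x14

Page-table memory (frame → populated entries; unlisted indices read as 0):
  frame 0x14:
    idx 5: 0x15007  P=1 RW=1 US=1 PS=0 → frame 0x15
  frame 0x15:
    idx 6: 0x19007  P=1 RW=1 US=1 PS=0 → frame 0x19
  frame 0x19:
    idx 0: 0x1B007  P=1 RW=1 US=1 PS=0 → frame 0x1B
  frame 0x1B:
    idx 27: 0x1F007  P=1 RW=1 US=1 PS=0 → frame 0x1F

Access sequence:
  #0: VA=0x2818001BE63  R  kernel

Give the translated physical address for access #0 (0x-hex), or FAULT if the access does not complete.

Trace:
#0 VA=0x2818001BE63 (r,kernel):
  L0: frame=0x14 idx=5 entry=0x15007 [P=1 RW=1 US=1 PS=0]
  L1: frame=0x15 idx=6 entry=0x19007 [P=1 RW=1 US=1 PS=0]
  L2: frame=0x19 idx=0 entry=0x1B007 [P=1 RW=1 US=1 PS=0]
  L3: frame=0x1B idx=27 entry=0x1F007 [P=1 RW=1 US=1 PS=0]
  ✓ 0x1FE63  — 4 lookups

Access #0 PA: 0x1FE63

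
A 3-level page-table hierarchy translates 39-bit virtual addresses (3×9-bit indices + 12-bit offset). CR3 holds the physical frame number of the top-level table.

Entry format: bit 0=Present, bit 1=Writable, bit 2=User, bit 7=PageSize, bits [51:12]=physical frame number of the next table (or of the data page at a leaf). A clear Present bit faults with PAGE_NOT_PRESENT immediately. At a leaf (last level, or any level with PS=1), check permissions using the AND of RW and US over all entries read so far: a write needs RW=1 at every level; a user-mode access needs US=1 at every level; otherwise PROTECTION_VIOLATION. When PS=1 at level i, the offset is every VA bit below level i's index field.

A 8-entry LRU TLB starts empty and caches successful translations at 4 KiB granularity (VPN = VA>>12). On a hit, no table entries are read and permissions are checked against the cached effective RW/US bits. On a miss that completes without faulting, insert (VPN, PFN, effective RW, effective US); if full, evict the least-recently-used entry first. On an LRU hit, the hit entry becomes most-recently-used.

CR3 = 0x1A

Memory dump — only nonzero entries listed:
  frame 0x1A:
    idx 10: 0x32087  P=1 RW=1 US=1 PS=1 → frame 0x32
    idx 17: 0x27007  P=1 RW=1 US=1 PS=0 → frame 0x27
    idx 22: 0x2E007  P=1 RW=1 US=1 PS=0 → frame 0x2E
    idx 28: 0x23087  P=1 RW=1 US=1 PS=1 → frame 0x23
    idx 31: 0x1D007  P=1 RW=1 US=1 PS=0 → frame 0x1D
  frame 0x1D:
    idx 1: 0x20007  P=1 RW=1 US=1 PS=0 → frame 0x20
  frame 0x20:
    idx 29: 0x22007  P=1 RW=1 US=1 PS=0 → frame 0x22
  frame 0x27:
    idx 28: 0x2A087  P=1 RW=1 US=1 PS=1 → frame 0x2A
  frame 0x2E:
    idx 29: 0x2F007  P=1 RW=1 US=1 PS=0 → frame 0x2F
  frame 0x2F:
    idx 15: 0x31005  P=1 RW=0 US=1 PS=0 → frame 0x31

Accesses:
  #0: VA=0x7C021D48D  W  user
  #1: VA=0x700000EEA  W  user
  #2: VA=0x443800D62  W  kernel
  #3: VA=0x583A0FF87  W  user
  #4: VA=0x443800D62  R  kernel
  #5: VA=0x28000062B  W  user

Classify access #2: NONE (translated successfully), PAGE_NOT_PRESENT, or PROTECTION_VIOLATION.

Per-access translation:
#0 VA=0x7C021D48D (w,user):
  L0 @0x1A[31] → 0x1D007  P=1,RW=1,US=1,PS=0
  L1 @0x1D[1] → 0x20007  P=1,RW=1,US=1,PS=0
  L2 @0x20[29] → 0x22007  P=1,RW=1,US=1,PS=0
  ✓ 0x2248D  — 3 lookups
#1 VA=0x700000EEA (w,user):
  L0 @0x1A[28] → 0x23087  P=1,RW=1,US=1,PS=1
  ✓ 0x23EEA (huge @L0)  — 1 lookups
#2 VA=0x443800D62 (w,kernel):
  L0 @0x1A[17] → 0x27007  P=1,RW=1,US=1,PS=0
  L1 @0x27[28] → 0x2A087  P=1,RW=1,US=1,PS=1
  ✓ 0x2AD62 (huge @L1)  — 2 lookups
#3 VA=0x583A0FF87 (w,user):
  L0 @0x1A[22] → 0x2E007  P=1,RW=1,US=1,PS=0
  L1 @0x2E[29] → 0x2F007  P=1,RW=1,US=1,PS=0
  L2 @0x2F[15] → 0x31005  P=1,RW=0,US=1,PS=0
  → PROTECTION_VIOLATION  (3 entries read)
#4 VA=0x443800D62 (r,kernel):
  TLB hit vpn=0x443800 → PA=0x2AD62
#5 VA=0x28000062B (w,user):
  L0 @0x1A[10] → 0x32087  P=1,RW=1,US=1,PS=1
  ✓ 0x3262B (huge @L0)  — 1 lookups

Access #2 fault: NONE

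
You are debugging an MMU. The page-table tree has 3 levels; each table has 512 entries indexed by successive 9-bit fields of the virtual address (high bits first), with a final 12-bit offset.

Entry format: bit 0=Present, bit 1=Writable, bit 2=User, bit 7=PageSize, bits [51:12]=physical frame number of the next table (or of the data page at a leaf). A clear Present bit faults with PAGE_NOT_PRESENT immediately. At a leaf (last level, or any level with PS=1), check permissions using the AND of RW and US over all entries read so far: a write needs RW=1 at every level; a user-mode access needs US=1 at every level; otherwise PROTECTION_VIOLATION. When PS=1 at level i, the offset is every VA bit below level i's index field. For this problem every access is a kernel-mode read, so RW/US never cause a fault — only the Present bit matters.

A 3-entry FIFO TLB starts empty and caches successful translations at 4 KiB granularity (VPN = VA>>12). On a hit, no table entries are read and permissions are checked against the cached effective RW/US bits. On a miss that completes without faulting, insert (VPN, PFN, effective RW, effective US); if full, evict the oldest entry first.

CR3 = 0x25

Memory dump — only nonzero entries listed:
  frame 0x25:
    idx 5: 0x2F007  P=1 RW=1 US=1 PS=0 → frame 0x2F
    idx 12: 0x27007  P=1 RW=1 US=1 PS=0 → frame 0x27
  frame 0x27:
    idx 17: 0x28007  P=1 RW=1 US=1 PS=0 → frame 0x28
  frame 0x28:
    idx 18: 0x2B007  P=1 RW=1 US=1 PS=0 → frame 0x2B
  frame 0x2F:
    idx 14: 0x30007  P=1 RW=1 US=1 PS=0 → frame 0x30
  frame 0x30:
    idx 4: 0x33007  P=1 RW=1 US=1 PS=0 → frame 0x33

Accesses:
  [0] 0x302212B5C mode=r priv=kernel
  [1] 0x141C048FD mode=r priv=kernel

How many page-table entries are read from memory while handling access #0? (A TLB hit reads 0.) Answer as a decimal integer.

Trace:
#0 VA=0x302212B5C (r,kernel):
  [0] read 0x25 idx=12: raw=0x27007 flags P=1 W=1 U=1 S=0
  [1] read 0x27 idx=17: raw=0x28007 flags P=1 W=1 U=1 S=0
  [2] read 0x28 idx=18: raw=0x2B007 flags P=1 W=1 U=1 S=0
  ⇒ phys 0x2BB5C  [3 reads]
#1 VA=0x141C048FD (r,kernel):
  [0] read 0x25 idx=5: raw=0x2F007 flags P=1 W=1 U=1 S=0
  [1] read 0x2F idx=14: raw=0x30007 flags P=1 W=1 U=1 S=0
  [2] read 0x30 idx=4: raw=0x33007 flags P=1 W=1 U=1 S=0
  ⇒ phys 0x338FD  [3 reads]

Entries read for #0: 3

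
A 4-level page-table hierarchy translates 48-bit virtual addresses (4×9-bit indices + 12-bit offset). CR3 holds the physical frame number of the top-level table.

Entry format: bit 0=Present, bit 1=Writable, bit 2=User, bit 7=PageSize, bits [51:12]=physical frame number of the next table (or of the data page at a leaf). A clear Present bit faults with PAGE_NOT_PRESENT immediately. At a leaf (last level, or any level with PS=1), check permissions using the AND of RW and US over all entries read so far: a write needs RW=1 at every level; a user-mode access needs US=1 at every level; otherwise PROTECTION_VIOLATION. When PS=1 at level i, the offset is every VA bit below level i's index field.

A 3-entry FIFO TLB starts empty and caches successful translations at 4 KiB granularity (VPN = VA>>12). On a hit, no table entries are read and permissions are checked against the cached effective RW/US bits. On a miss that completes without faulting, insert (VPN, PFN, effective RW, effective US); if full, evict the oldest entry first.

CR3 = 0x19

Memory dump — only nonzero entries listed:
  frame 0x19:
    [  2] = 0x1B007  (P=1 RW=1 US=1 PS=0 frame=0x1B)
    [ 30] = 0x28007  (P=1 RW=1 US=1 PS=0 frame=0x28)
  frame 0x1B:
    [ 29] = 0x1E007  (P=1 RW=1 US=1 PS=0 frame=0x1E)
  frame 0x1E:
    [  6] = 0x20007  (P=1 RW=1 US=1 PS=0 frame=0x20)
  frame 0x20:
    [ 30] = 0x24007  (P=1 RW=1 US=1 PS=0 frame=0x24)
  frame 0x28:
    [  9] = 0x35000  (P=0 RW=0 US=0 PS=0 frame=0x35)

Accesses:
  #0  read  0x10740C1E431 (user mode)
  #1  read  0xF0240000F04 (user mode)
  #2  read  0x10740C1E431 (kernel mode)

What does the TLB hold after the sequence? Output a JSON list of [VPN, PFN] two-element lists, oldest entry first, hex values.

Per-access translation:
#0 VA=0x10740C1E431 (r,user):
  [0] read 0x19 idx=2: raw=0x1B007 flags P=1 W=1 U=1 S=0
  [1] read 0x1B idx=29: raw=0x1E007 flags P=1 W=1 U=1 S=0
  [2] read 0x1E idx=6: raw=0x20007 flags P=1 W=1 U=1 S=0
  [3] read 0x20 idx=30: raw=0x24007 flags P=1 W=1 U=1 S=0
  → PA=0x24431  (4 entries read)
#1 VA=0xF0240000F04 (r,user):
  [0] read 0x19 idx=30: raw=0x28007 flags P=1 W=1 U=1 S=0
  [1] read 0x28 idx=9: raw=0x35000 flags P=0 W=0 U=0 S=0
  ⇒ fault: PAGE_NOT_PRESENT  — 2 lookups
#2 VA=0x10740C1E431 (r,kernel):
  TLB hit vpn=0x10740C1E → PA=0x24431

TLB: [["0x10740C1E", "0x24"]]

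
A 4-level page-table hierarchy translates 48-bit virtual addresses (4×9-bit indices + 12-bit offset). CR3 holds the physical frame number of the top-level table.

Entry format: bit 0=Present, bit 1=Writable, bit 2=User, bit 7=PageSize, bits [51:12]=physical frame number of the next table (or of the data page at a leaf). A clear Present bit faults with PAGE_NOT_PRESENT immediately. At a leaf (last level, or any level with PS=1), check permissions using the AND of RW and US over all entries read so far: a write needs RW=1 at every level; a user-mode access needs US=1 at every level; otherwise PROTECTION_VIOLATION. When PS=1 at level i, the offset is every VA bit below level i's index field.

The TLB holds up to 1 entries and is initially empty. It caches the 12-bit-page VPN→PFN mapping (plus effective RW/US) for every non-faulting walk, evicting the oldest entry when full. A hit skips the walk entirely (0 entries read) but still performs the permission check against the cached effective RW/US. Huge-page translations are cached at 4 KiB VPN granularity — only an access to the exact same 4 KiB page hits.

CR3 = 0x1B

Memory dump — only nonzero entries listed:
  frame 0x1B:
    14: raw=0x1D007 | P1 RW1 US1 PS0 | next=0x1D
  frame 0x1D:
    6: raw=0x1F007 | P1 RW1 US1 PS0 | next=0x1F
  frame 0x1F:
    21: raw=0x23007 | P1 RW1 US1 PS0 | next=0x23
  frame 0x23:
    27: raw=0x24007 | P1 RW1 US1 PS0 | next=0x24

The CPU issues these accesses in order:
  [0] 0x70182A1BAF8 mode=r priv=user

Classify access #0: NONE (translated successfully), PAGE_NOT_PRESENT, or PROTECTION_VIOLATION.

Trace:
#0 VA=0x70182A1BAF8 (r,user):
  L0: frame=0x1B idx=14 entry=0x1D007 [P=1 RW=1 US=1 PS=0]
  L1: frame=0x1D idx=6 entry=0x1F007 [P=1 RW=1 US=1 PS=0]
  L2: frame=0x1F idx=21 entry=0x23007 [P=1 RW=1 US=1 PS=0]
  L3: frame=0x23 idx=27 entry=0x24007 [P=1 RW=1 US=1 PS=0]
  ⇒ phys 0x24AF8  [4 reads]

Access #0 fault: NONE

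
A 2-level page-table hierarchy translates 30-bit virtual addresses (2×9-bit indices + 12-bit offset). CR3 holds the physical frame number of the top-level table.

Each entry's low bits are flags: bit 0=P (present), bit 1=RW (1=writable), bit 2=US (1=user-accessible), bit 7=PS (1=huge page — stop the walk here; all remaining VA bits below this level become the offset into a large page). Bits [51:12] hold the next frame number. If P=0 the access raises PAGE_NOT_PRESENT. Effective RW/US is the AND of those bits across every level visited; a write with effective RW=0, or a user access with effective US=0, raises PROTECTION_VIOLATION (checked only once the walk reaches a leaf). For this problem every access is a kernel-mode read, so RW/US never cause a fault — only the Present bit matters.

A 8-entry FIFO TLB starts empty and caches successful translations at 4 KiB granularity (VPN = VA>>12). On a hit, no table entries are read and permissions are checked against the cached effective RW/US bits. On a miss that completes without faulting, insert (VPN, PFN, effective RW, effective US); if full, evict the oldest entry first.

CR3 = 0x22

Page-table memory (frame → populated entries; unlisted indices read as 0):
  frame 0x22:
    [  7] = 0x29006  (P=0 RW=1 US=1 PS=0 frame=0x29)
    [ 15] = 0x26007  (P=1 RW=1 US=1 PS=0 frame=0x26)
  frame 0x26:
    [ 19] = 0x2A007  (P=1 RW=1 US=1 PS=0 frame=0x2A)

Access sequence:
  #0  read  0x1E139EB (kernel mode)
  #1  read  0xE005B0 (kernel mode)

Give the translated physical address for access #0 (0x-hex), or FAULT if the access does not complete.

Per-access translation:
#0 VA=0x1E139EB (r,kernel):
  lvl0: tbl 0x22, slot 15 ⇒ 0x26007 (P1/RW1/US1/PS0)
  lvl1: tbl 0x26, slot 19 ⇒ 0x2A007 (P1/RW1/US1/PS0)
  ✓ 0x2A9EB  — 2 lookups
#1 VA=0xE005B0 (r,kernel):
  lvl0: tbl 0x22, slot 7 ⇒ 0x29006 (P0/RW1/US1/PS0)
  ✗ PAGE_NOT_PRESENT  [1 reads]

Access #0 PA: 0x2A9EB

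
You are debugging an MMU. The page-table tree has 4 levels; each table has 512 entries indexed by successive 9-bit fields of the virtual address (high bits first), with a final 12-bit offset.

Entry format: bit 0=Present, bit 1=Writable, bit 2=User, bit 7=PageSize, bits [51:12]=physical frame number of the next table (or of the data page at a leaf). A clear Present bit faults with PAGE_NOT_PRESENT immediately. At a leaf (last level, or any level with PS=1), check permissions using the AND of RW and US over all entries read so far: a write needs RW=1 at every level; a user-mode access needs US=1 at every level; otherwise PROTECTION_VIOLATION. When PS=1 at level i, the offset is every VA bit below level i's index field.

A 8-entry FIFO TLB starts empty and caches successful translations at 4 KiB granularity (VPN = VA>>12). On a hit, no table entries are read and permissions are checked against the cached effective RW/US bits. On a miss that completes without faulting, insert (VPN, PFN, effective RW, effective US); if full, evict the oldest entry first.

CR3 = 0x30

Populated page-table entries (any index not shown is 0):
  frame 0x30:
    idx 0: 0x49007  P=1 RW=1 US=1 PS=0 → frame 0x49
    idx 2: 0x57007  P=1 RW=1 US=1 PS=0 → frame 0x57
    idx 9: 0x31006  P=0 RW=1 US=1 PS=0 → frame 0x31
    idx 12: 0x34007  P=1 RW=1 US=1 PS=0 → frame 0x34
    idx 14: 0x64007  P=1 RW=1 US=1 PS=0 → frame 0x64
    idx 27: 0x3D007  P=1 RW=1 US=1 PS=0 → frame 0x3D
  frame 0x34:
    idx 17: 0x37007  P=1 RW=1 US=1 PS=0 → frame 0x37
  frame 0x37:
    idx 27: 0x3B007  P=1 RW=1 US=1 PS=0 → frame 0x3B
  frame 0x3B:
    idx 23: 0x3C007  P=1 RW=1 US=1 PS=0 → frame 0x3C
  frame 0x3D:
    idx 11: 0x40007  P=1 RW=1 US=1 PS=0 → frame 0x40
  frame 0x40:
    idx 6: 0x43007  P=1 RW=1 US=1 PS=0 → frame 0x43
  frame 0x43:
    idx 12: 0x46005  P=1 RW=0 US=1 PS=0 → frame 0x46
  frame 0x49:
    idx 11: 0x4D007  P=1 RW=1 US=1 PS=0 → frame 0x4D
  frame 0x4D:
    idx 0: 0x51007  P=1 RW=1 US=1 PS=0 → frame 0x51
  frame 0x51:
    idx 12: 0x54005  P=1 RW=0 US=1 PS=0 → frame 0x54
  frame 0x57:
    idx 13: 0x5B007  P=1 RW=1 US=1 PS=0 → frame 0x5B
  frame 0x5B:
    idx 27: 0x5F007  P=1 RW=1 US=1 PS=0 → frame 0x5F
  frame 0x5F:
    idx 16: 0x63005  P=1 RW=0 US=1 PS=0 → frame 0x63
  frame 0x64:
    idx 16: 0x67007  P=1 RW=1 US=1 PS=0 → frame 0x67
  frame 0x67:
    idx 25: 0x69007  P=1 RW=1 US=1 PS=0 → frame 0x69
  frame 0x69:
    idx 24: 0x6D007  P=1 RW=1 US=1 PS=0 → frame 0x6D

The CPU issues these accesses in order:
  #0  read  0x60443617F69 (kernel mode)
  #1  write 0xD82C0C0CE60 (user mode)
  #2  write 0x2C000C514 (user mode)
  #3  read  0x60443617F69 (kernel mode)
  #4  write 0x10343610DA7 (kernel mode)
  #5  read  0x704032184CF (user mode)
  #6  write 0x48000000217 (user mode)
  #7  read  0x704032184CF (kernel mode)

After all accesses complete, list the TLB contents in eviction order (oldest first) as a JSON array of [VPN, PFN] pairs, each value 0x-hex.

Trace:
#0 VA=0x60443617F69 (r,kernel):
  L0 @0x30[12] → 0x34007  P=1,RW=1,US=1,PS=0
  L1 @0x34[17] → 0x37007  P=1,RW=1,US=1,PS=0
  L2 @0x37[27] → 0x3B007  P=1,RW=1,US=1,PS=0
  L3 @0x3B[23] → 0x3C007  P=1,RW=1,US=1,PS=0
  ⇒ phys 0x3CF69  [4 reads]
#1 VA=0xD82C0C0CE60 (w,user):
  L0 @0x30[27] → 0x3D007  P=1,RW=1,US=1,PS=0
  L1 @0x3D[11] → 0x40007  P=1,RW=1,US=1,PS=0
  L2 @0x40[6] → 0x43007  P=1,RW=1,US=1,PS=0
  L3 @0x43[12] → 0x46005  P=1,RW=0,US=1,PS=0
  → PROTECTION_VIOLATION  (4 entries read)
#2 VA=0x2C000C514 (w,user):
  L0 @0x30[0] → 0x49007  P=1,RW=1,US=1,PS=0
  L1 @0x49[11] → 0x4D007  P=1,RW=1,US=1,PS=0
  L2 @0x4D[0] → 0x51007  P=1,RW=1,US=1,PS=0
  L3 @0x51[12] → 0x54005  P=1,RW=0,US=1,PS=0
  → PROTECTION_VIOLATION  (4 entries read)
#3 VA=0x60443617F69 (r,kernel):
  TLB hit vpn=0x60443617 → PA=0x3CF69
#4 VA=0x10343610DA7 (w,kernel):
  L0 @0x30[2] → 0x57007  P=1,RW=1,US=1,PS=0
  L1 @0x57[13] → 0x5B007  P=1,RW=1,US=1,PS=0
  L2 @0x5B[27] → 0x5F007  P=1,RW=1,US=1,PS=0
  L3 @0x5F[16] → 0x63005  P=1,RW=0,US=1,PS=0
  → PROTECTION_VIOLATION  (4 entries read)
#5 VA=0x704032184CF (r,user):
  L0 @0x30[14] → 0x64007  P=1,RW=1,US=1,PS=0
  L1 @0x64[16] → 0x67007  P=1,RW=1,US=1,PS=0
  L2 @0x67[25] → 0x69007  P=1,RW=1,US=1,PS=0
  L3 @0x69[24] → 0x6D007  P=1,RW=1,US=1,PS=0
  ⇒ phys 0x6D4CF  [4 reads]
#6 VA=0x48000000217 (w,user):
  L0 @0x30[9] → 0x31006  P=0,RW=1,US=1,PS=0
  → PAGE_NOT_PRESENT  (1 entries read)
#7 VA=0x704032184CF (r,kernel):
  TLB hit vpn=0x70403218 → PA=0x6D4CF

TLB: [["0x60443617", "0x3C"], ["0x70403218", "0x6D"]]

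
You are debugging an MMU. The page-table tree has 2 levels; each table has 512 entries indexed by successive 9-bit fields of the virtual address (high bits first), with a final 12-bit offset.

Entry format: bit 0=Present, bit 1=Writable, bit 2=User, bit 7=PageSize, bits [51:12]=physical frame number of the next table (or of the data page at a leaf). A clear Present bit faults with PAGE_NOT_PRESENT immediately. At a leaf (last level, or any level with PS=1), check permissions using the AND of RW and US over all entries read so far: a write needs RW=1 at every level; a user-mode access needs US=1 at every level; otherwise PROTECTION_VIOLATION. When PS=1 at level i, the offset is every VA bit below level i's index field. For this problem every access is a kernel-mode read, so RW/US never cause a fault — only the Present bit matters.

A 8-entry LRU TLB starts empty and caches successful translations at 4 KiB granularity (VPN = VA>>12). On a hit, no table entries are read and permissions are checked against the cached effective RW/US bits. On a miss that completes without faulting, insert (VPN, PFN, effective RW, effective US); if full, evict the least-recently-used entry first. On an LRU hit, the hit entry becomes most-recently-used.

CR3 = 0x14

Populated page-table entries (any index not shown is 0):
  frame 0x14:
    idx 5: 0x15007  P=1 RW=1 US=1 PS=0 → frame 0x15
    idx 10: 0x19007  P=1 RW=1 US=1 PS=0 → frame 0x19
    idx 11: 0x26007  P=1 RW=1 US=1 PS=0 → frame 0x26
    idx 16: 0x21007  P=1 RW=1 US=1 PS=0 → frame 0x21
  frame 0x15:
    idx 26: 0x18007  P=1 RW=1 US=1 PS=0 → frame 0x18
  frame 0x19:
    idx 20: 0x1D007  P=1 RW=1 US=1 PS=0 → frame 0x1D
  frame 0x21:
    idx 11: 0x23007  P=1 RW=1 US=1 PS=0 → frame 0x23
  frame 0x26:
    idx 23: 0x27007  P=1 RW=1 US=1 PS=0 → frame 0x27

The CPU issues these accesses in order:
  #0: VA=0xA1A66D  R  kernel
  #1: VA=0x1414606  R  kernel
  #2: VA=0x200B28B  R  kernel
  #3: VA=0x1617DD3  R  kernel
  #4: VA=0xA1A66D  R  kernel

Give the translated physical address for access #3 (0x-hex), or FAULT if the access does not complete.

Trace:
#0 VA=0xA1A66D (r,kernel):
  lvl0: tbl 0x14, slot 5 ⇒ 0x15007 (P1/RW1/US1/PS0)
  lvl1: tbl 0x15, slot 26 ⇒ 0x18007 (P1/RW1/US1/PS0)
  → PA=0x1866D  (2 entries read)
#1 VA=0x1414606 (r,kernel):
  lvl0: tbl 0x14, slot 10 ⇒ 0x19007 (P1/RW1/US1/PS0)
  lvl1: tbl 0x19, slot 20 ⇒ 0x1D007 (P1/RW1/US1/PS0)
  → PA=0x1D606  (2 entries read)
#2 VA=0x200B28B (r,kernel):
  lvl0: tbl 0x14, slot 16 ⇒ 0x21007 (P1/RW1/US1/PS0)
  lvl1: tbl 0x21, slot 11 ⇒ 0x23007 (P1/RW1/US1/PS0)
  → PA=0x2328B  (2 entries read)
#3 VA=0x1617DD3 (r,kernel):
  lvl0: tbl 0x14, slot 11 ⇒ 0x26007 (P1/RW1/US1/PS0)
  lvl1: tbl 0x26, slot 23 ⇒ 0x27007 (P1/RW1/US1/PS0)
  → PA=0x27DD3  (2 entries read)
#4 VA=0xA1A66D (r,kernel):
  TLB hit vpn=0xA1A → PA=0x1866D

Access #3 PA: 0x27DD3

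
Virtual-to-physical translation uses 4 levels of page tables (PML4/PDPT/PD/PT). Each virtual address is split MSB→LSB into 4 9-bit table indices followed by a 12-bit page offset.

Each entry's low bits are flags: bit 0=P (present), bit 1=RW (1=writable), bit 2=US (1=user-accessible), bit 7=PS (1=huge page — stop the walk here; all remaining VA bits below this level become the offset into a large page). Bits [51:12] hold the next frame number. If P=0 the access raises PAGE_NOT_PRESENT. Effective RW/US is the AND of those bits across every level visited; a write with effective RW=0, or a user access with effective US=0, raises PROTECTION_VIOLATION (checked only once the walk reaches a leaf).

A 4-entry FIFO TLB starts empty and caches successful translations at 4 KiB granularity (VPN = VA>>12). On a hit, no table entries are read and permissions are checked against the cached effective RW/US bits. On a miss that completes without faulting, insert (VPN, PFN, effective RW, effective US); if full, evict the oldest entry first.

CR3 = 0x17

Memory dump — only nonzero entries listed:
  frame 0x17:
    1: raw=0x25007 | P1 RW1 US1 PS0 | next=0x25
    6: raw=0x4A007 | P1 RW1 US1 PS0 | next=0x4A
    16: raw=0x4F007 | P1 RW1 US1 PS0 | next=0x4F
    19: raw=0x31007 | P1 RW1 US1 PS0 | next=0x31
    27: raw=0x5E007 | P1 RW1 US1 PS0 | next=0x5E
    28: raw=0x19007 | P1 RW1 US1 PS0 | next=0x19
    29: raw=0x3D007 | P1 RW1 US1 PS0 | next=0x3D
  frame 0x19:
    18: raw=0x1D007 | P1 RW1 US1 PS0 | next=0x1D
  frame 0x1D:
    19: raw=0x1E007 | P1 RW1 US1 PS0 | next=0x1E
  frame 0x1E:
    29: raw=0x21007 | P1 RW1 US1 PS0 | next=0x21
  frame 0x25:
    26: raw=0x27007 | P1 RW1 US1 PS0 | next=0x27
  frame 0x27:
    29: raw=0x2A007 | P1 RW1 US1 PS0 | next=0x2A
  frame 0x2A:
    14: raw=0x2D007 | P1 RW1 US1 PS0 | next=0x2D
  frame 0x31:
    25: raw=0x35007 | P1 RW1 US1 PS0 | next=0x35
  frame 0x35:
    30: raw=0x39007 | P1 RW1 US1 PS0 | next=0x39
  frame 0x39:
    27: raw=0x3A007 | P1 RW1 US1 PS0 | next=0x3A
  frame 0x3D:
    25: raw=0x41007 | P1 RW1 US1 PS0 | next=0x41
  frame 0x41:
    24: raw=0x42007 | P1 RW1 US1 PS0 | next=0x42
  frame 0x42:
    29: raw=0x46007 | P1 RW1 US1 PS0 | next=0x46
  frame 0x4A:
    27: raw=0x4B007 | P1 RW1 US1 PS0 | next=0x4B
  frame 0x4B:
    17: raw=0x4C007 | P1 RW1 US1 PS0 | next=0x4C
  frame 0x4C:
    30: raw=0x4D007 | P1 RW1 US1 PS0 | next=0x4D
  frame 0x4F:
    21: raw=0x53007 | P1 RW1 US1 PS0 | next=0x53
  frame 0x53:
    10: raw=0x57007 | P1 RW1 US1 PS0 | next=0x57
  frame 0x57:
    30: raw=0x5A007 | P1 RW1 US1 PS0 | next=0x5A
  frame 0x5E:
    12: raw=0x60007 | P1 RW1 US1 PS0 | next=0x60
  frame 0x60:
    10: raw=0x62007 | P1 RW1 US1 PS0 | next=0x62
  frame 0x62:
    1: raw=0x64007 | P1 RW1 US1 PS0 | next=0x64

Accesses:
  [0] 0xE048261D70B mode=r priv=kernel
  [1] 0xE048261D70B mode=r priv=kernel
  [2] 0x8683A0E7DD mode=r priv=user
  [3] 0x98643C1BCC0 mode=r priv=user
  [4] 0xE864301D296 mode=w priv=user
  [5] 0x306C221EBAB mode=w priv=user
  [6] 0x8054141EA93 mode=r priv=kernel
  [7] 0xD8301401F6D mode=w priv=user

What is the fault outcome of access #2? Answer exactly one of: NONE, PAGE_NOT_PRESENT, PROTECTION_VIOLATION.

Walk each access:
#0 VA=0xE048261D70B (r,kernel):
  [0] read 0x17 idx=28: raw=0x19007 flags P=1 W=1 U=1 S=0
  [1] read 0x19 idx=18: raw=0x1D007 flags P=1 W=1 U=1 S=0
  [2] read 0x1D idx=19: raw=0x1E007 flags P=1 W=1 U=1 S=0
  [3] read 0x1E idx=29: raw=0x21007 flags P=1 W=1 U=1 S=0
  → PA=0x2170B  (4 entries read)
#1 VA=0xE048261D70B (r,kernel):
  TLB hit vpn=0xE048261D → PA=0x2170B
#2 VA=0x8683A0E7DD (r,user):
  [0] read 0x17 idx=1: raw=0x25007 flags P=1 W=1 U=1 S=0
  [1] read 0x25 idx=26: raw=0x27007 flags P=1 W=1 U=1 S=0
  [2] read 0x27 idx=29: raw=0x2A007 flags P=1 W=1 U=1 S=0
  [3] read 0x2A idx=14: raw=0x2D007 flags P=1 W=1 U=1 S=0
  → PA=0x2D7DD  (4 entries read)
#3 VA=0x98643C1BCC0 (r,user):
  [0] read 0x17 idx=19: raw=0x31007 flags P=1 W=1 U=1 S=0
  [1] read 0x31 idx=25: raw=0x35007 flags P=1 W=1 U=1 S=0
  [2] read 0x35 idx=30: raw=0x39007 flags P=1 W=1 U=1 S=0
  [3] read 0x39 idx=27: raw=0x3A007 flags P=1 W=1 U=1 S=0
  → PA=0x3ACC0  (4 entries read)
#4 VA=0xE864301D296 (w,user):
  [0] read 0x17 idx=29: raw=0x3D007 flags P=1 W=1 U=1 S=0
  [1] read 0x3D idx=25: raw=0x41007 flags P=1 W=1 U=1 S=0
  [2] read 0x41 idx=24: raw=0x42007 flags P=1 W=1 U=1 S=0
  [3] read 0x42 idx=29: raw=0x46007 flags P=1 W=1 U=1 S=0
  → PA=0x46296  (4 entries read)
#5 VA=0x306C221EBAB (w,user):
  [0] read 0x17 idx=6: raw=0x4A007 flags P=1 W=1 U=1 S=0
  [1] read 0x4A idx=27: raw=0x4B007 flags P=1 W=1 U=1 S=0
  [2] read 0x4B idx=17: raw=0x4C007 flags P=1 W=1 U=1 S=0
  [3] read 0x4C idx=30: raw=0x4D007 flags P=1 W=1 U=1 S=0
  → PA=0x4DBAB  (4 entries read)
#6 VA=0x8054141EA93 (r,kernel):
  [0] read 0x17 idx=16: raw=0x4F007 flags P=1 W=1 U=1 S=0
  [1] read 0x4F idx=21: raw=0x53007 flags P=1 W=1 U=1 S=0
  [2] read 0x53 idx=10: raw=0x57007 flags P=1 W=1 U=1 S=0
  [3] read 0x57 idx=30: raw=0x5A007 flags P=1 W=1 U=1 S=0
  → PA=0x5AA93  (4 entries read)
#7 VA=0xD8301401F6D (w,user):
  [0] read 0x17 idx=27: raw=0x5E007 flags P=1 W=1 U=1 S=0
  [1] read 0x5E idx=12: raw=0x60007 flags P=1 W=1 U=1 S=0
  [2] read 0x60 idx=10: raw=0x62007 flags P=1 W=1 U=1 S=0
  [3] read 0x62 idx=1: raw=0x64007 flags P=1 W=1 U=1 S=0
  → PA=0x64F6D  (4 entries read)

Access #2 fault: NONE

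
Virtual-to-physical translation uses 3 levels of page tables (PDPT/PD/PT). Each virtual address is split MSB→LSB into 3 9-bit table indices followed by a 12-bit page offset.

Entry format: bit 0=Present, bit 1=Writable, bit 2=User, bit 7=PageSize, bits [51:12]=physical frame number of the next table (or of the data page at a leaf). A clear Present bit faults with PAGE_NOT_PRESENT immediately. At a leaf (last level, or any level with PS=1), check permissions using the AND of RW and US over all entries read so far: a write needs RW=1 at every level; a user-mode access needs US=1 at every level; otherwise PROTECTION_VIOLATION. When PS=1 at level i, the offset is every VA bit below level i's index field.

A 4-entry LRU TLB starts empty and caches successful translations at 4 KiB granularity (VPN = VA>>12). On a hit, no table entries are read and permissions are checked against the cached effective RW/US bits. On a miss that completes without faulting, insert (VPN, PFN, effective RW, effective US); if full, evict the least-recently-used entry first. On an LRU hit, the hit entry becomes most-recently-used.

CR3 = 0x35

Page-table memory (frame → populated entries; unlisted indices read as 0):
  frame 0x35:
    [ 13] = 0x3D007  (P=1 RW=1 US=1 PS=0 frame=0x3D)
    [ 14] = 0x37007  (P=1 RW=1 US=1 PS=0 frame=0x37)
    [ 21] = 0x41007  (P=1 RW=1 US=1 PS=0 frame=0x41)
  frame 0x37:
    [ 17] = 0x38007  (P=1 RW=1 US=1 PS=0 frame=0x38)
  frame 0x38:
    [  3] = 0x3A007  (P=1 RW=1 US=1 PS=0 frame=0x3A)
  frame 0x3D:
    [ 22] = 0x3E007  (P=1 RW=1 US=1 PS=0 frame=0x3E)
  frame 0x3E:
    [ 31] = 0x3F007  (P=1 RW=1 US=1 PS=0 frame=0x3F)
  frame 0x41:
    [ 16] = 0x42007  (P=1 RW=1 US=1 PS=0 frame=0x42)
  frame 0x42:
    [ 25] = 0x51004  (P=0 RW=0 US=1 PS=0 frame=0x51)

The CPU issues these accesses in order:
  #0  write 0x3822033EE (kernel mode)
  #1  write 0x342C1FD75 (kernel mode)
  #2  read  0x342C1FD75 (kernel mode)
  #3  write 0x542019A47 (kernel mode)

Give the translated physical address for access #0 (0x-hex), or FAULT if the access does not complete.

Walk each access:
#0 VA=0x3822033EE (w,kernel):
  L0: frame=0x35 idx=14 entry=0x37007 [P=1 RW=1 US=1 PS=0]
  L1: frame=0x37 idx=17 entry=0x38007 [P=1 RW=1 US=1 PS=0]
  L2: frame=0x38 idx=3 entry=0x3A007 [P=1 RW=1 US=1 PS=0]
  ⇒ phys 0x3A3EE  [3 reads]
#1 VA=0x342C1FD75 (w,kernel):
  L0: frame=0x35 idx=13 entry=0x3D007 [P=1 RW=1 US=1 PS=0]
  L1: frame=0x3D idx=22 entry=0x3E007 [P=1 RW=1 US=1 PS=0]
  L2: frame=0x3E idx=31 entry=0x3F007 [P=1 RW=1 US=1 PS=0]
  ⇒ phys 0x3FD75  [3 reads]
#2 VA=0x342C1FD75 (r,kernel):
  TLB hit vpn=0x342C1F → PA=0x3FD75
#3 VA=0x542019A47 (w,kernel):
  L0: frame=0x35 idx=21 entry=0x41007 [P=1 RW=1 US=1 PS=0]
  L1: frame=0x41 idx=16 entry=0x42007 [P=1 RW=1 US=1 PS=0]
  L2: frame=0x42 idx=25 entry=0x51004 [P=0 RW=0 US=1 PS=0]
  ✗ PAGE_NOT_PRESENT  [3 reads]

Access #0 PA: 0x3A3EE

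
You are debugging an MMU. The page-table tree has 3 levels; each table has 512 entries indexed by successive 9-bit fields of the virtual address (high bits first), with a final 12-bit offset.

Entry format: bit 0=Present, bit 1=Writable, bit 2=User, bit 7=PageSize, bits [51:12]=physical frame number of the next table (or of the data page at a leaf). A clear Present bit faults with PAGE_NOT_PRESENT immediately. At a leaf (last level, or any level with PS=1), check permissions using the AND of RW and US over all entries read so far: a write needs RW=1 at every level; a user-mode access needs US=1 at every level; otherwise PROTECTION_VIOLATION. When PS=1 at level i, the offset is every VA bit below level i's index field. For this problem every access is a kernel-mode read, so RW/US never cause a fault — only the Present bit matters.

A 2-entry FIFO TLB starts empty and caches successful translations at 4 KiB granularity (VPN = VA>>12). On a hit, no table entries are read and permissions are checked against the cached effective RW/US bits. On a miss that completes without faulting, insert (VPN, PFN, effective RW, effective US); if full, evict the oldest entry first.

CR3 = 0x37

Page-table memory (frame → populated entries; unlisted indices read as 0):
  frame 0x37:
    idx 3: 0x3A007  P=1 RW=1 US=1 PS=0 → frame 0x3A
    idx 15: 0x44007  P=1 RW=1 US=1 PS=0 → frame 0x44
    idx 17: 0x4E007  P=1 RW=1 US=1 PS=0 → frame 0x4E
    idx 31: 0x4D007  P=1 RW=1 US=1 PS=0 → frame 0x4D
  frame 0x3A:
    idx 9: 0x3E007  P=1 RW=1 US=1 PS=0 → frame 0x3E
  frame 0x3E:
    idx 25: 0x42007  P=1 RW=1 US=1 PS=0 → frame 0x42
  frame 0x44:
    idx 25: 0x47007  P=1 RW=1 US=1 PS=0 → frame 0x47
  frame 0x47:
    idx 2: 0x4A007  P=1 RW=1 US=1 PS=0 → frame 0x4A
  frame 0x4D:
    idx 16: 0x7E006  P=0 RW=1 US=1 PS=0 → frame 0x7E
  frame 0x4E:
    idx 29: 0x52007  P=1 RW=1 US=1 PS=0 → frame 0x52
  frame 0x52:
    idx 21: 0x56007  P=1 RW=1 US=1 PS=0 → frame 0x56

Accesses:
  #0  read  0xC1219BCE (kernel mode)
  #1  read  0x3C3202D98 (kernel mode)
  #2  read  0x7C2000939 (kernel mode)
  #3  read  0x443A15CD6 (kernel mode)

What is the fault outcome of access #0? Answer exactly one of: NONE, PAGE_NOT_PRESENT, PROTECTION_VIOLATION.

Trace:
#0 VA=0xC1219BCE (r,kernel):
  L0: frame=0x37 idx=3 entry=0x3A007 [P=1 RW=1 US=1 PS=0]
  L1: frame=0x3A idx=9 entry=0x3E007 [P=1 RW=1 US=1 PS=0]
  L2: frame=0x3E idx=25 entry=0x42007 [P=1 RW=1 US=1 PS=0]
  → PA=0x42BCE  (3 entries read)
#1 VA=0x3C3202D98 (r,kernel):
  L0: frame=0x37 idx=15 entry=0x44007 [P=1 RW=1 US=1 PS=0]
  L1: frame=0x44 idx=25 entry=0x47007 [P=1 RW=1 US=1 PS=0]
  L2: frame=0x47 idx=2 entry=0x4A007 [P=1 RW=1 US=1 PS=0]
  → PA=0x4AD98  (3 entries read)
#2 VA=0x7C2000939 (r,kernel):
  L0: frame=0x37 idx=31 entry=0x4D007 [P=1 RW=1 US=1 PS=0]
  L1: frame=0x4D idx=16 entry=0x7E006 [P=0 RW=1 US=1 PS=0]
  ✗ PAGE_NOT_PRESENT  [2 reads]
#3 VA=0x443A15CD6 (r,kernel):
  L0: frame=0x37 idx=17 entry=0x4E007 [P=1 RW=1 US=1 PS=0]
  L1: frame=0x4E idx=29 entry=0x52007 [P=1 RW=1 US=1 PS=0]
  L2: frame=0x52 idx=21 entry=0x56007 [P=1 RW=1 US=1 PS=0]
  → PA=0x56CD6  (3 entries read)

Access #0 fault: NONE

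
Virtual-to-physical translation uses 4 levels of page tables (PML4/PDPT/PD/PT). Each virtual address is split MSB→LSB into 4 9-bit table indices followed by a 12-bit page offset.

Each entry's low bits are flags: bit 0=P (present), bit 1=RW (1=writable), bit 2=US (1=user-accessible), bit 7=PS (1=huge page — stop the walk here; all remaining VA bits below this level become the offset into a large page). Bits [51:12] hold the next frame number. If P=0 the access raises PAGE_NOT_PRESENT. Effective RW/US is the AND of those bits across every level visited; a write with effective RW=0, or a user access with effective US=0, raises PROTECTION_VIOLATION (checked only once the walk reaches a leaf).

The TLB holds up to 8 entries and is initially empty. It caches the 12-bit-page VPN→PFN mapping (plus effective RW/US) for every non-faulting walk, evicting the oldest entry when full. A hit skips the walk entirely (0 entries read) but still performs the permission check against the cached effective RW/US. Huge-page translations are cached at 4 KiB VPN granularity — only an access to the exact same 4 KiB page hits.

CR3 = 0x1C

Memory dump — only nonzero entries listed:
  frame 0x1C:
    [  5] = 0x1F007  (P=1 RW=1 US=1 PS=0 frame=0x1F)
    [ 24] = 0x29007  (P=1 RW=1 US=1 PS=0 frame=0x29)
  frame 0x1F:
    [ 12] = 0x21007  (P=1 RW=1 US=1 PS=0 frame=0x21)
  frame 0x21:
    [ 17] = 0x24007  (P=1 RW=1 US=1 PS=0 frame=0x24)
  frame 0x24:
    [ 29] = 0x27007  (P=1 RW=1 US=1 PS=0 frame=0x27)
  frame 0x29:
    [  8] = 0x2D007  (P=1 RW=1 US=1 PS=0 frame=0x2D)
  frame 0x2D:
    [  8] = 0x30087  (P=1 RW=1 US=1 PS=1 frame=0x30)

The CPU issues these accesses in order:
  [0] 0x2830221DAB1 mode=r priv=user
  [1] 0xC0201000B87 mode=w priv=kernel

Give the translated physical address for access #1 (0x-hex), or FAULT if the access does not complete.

Trace:
#0 VA=0x2830221DAB1 (r,user):
  [0] read 0x1C idx=5: raw=0x1F007 flags P=1 W=1 U=1 S=0
  [1] read 0x1F idx=12: raw=0x21007 flags P=1 W=1 U=1 S=0
  [2] read 0x21 idx=17: raw=0x24007 flags P=1 W=1 U=1 S=0
  [3] read 0x24 idx=29: raw=0x27007 flags P=1 W=1 U=1 S=0
  → PA=0x27AB1  (4 entries read)
#1 VA=0xC0201000B87 (w,kernel):
  [0] read 0x1C idx=24: raw=0x29007 flags P=1 W=1 U=1 S=0
  [1] read 0x29 idx=8: raw=0x2D007 flags P=1 W=1 U=1 S=0
  [2] read 0x2D idx=8: raw=0x30087 flags P=1 W=1 U=1 S=1
  → PA=0x30B87 (huge @L2)  (3 entries read)

Access #1 PA: 0x30B87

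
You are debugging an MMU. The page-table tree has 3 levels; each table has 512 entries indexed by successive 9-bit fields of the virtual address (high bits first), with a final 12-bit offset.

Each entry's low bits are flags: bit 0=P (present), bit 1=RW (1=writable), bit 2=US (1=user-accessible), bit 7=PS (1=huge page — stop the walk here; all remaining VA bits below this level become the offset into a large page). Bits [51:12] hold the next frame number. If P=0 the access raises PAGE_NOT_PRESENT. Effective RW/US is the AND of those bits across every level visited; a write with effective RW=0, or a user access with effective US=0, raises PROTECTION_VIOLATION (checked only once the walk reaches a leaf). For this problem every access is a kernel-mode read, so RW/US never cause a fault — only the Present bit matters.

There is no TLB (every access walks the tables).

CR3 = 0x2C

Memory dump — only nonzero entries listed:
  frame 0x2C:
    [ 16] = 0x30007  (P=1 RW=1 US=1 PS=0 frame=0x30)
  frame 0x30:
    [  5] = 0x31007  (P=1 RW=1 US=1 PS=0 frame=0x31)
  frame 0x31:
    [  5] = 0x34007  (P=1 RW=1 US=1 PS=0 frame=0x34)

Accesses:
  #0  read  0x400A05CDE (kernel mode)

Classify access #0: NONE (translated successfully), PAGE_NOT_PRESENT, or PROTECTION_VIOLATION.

Trace:
#0 VA=0x400A05CDE (r,kernel):
  L0 @0x2C[16] → 0x30007  P=1,RW=1,US=1,PS=0
  L1 @0x30[5] → 0x31007  P=1,RW=1,US=1,PS=0
  L2 @0x31[5] → 0x34007  P=1,RW=1,US=1,PS=0
  ✓ 0x34CDE  — 3 lookups

Access #0 fault: NONE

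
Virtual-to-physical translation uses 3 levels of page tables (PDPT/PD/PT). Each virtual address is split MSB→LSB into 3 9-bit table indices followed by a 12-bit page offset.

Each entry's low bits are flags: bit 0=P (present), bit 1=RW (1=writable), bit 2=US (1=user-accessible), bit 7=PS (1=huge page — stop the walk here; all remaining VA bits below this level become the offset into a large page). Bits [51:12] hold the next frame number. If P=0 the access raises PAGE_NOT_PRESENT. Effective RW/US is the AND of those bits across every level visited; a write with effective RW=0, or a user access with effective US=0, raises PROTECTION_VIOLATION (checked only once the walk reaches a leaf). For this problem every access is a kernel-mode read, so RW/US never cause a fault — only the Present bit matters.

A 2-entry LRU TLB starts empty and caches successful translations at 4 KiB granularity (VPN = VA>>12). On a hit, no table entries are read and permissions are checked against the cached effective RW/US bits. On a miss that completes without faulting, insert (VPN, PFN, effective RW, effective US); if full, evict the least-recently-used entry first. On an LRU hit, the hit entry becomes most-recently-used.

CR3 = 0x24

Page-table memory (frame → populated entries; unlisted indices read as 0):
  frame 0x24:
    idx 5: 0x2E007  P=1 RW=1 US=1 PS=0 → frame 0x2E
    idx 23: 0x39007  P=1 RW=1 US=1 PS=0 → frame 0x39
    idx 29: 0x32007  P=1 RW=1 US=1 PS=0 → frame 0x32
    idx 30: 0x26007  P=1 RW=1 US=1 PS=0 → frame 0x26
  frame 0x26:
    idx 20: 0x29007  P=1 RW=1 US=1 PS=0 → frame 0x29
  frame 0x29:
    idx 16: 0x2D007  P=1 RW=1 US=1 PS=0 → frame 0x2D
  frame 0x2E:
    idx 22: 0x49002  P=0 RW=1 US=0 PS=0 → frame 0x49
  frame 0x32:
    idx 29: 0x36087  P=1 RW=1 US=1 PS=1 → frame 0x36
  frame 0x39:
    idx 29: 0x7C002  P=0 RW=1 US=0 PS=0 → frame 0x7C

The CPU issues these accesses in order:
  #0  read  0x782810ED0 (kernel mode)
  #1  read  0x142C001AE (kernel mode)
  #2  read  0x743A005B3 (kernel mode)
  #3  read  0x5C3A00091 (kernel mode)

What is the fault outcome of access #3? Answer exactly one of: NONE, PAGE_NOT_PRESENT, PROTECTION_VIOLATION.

Trace:
#0 VA=0x782810ED0 (r,kernel):
  L0 @0x24[30] → 0x26007  P=1,RW=1,US=1,PS=0
  L1 @0x26[20] → 0x29007  P=1,RW=1,US=1,PS=0
  L2 @0x29[16] → 0x2D007  P=1,RW=1,US=1,PS=0
  ✓ 0x2DED0  — 3 lookups
#1 VA=0x142C001AE (r,kernel):
  L0 @0x24[5] → 0x2E007  P=1,RW=1,US=1,PS=0
  L1 @0x2E[22] → 0x49002  P=0,RW=1,US=0,PS=0
  ⇒ fault: PAGE_NOT_PRESENT  — 2 lookups
#2 VA=0x743A005B3 (r,kernel):
  L0 @0x24[29] → 0x32007  P=1,RW=1,US=1,PS=0
  L1 @0x32[29] → 0x36087  P=1,RW=1,US=1,PS=1
  ✓ 0x365B3 (huge @L1)  — 2 lookups
#3 VA=0x5C3A00091 (r,kernel):
  L0 @0x24[23] → 0x39007  P=1,RW=1,US=1,PS=0
  L1 @0x39[29] → 0x7C002  P=0,RW=1,US=0,PS=0
  ⇒ fault: PAGE_NOT_PRESENT  — 2 lookups

Access #3 fault: PAGE_NOT_PRESENT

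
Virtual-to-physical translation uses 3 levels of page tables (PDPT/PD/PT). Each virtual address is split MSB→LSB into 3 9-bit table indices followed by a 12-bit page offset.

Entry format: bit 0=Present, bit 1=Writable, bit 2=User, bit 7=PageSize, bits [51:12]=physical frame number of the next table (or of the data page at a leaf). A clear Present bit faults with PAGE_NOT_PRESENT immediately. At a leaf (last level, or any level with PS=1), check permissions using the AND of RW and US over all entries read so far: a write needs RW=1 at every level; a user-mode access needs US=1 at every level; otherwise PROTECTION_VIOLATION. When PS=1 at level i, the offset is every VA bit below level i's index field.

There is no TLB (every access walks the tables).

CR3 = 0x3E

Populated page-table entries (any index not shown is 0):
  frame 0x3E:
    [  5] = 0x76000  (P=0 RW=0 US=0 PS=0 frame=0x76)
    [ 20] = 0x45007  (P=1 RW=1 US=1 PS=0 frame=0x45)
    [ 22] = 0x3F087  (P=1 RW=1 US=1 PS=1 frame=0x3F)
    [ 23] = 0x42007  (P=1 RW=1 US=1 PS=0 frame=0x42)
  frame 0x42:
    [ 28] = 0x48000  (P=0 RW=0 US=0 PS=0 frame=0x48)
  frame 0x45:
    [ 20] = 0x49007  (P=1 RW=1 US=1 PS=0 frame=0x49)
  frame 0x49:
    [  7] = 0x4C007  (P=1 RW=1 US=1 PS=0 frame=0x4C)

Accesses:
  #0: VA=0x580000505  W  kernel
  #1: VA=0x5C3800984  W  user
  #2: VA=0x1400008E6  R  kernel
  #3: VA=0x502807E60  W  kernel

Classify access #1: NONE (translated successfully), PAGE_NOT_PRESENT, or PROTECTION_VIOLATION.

Trace:
#0 VA=0x580000505 (w,kernel):
  lvl0: tbl 0x3E, slot 22 ⇒ 0x3F087 (P1/RW1/US1/PS1)
  ✓ 0x3F505 (huge @L0)  — 1 lookups
#1 VA=0x5C3800984 (w,user):
  lvl0: tbl 0x3E, slot 23 ⇒ 0x42007 (P1/RW1/US1/PS0)
  lvl1: tbl 0x42, slot 28 ⇒ 0x48000 (P0/RW0/US0/PS0)
  → PAGE_NOT_PRESENT  (2 entries read)
#2 VA=0x1400008E6 (r,kernel):
  lvl0: tbl 0x3E, slot 5 ⇒ 0x76000 (P0/RW0/US0/PS0)
  → PAGE_NOT_PRESENT  (1 entries read)
#3 VA=0x502807E60 (w,kernel):
  lvl0: tbl 0x3E, slot 20 ⇒ 0x45007 (P1/RW1/US1/PS0)
  lvl1: tbl 0x45, slot 20 ⇒ 0x49007 (P1/RW1/US1/PS0)
  lvl2: tbl 0x49, slot 7 ⇒ 0x4C007 (P1/RW1/US1/PS0)
  ✓ 0x4CE60  — 3 lookups

Access #1 fault: PAGE_NOT_PRESENT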